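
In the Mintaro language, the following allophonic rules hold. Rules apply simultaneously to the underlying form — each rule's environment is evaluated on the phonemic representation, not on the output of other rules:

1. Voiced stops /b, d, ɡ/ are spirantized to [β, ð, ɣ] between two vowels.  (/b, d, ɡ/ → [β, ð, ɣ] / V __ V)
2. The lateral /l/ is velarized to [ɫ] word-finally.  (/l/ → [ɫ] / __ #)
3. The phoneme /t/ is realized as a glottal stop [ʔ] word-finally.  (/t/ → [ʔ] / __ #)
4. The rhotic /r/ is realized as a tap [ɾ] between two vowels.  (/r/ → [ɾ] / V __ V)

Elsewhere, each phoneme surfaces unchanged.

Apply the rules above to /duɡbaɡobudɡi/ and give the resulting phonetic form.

/d/ (word-initial) is in the target of rule 1 but the environment (between two vowels) is not met → [d].
/ɡ/ (between /u/ and /b/): rule 1 targets it, but not between two vowels → unchanged [ɡ].
/b/ — between /ɡ/ and /a/; rule 1 does not apply here → [b].
/ɡ/ meets the environment for rule 1 (between two vowels) → [ɣ].
/b/ — between /o/ and /u/, between two vowels — surfaces as [β] (rule 1).
/d/ (between /u/ and /ɡ/): rule 1 targets it, but not between two vowels → unchanged [d].
/ɡ/ — between /d/ and /i/; rule 1 does not apply here → [ɡ].

[duɡbaɣoβudɡi]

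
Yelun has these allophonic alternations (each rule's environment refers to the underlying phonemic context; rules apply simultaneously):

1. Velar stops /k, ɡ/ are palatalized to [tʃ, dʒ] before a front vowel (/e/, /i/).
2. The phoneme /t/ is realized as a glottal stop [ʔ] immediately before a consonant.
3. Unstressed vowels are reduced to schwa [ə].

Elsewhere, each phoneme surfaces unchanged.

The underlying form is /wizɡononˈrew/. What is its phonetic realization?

/w/ (word-initial): no rule targets it → [w].
/i/ (between /w/ and /z/): in an unstressed syllable, so rule 3 applies → [ə].
/z/ (between /i/ and /ɡ/) is unaffected → [z].
/ɡ/ (between /z/ and /o/) fails the environment for rule 1, so it stays [ɡ].
/o/ — between /ɡ/ and /n/, in an unstressed syllable — surfaces as [ə] (rule 3).
/n/ — not in any rule's target class → [n].
/o/ (between /n/ and /n/): in an unstressed syllable, so rule 3 applies → [ə].
/n/ — not in any rule's target class → [n].
/r/ — not in any rule's target class → [r].
/e/ (between /r/ and /w/) fails the environment for rule 3, so it stays [e].
/w/ — not in any rule's target class → [w].

[wəzɡənənˈrew]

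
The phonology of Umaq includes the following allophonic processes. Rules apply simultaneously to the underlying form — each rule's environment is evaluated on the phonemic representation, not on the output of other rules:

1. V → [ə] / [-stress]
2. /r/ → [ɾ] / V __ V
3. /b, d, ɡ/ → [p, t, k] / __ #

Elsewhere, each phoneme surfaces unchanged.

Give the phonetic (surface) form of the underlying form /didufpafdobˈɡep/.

[dədəfpəfdəbˈɡep]

/d/ — word-initial; rule 3 does not apply here → [d].
/i/ (between /d/ and /d/): in an unstressed syllable, so rule 1 applies → [ə].
/d/ (between /i/ and /u/) fails the environment for rule 3, so it stays [d].
/u/ (between /d/ and /f/): in an unstressed syllable, so rule 1 applies → [ə].
/f/ (between /u/ and /p/) is unaffected → [f].
/p/ (between /f/ and /a/) is unaffected → [p].
/a/ (between /p/ and /f/): in an unstressed syllable, so rule 1 applies → [ə].
/f/ (between /a/ and /d/) is unaffected → [f].
/d/ (between /f/ and /o/) fails the environment for rule 3, so it stays [d].
/o/ (between /d/ and /b/) occurs in an unstressed syllable → [ə] by rule 1.
/b/ (between /o/ and /ɡ/) is in the target of rule 3 but the environment (word-finally) is not met → [b].
/ɡ/ (between /b/ and /e/) is in the target of rule 3 but the environment (word-finally) is not met → [ɡ].
/e/ (between /ɡ/ and /p/): rule 1 targets it, but not in an unstressed syllable → unchanged [e].
/p/ — not in any rule's target class → [p].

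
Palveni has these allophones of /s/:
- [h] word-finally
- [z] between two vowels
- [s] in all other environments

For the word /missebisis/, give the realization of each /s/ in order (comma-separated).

[s], [s], [z], [h]

Occurrence 1 (position 3): no conditioning environment matches → elsewhere allophone [s].
Occurrence 2 (position 4): no conditioning environment matches → elsewhere allophone [s].
Occurrence 3 (position 8): between two vowels → [z].
Occurrence 4 (position 10): word-finally → [h].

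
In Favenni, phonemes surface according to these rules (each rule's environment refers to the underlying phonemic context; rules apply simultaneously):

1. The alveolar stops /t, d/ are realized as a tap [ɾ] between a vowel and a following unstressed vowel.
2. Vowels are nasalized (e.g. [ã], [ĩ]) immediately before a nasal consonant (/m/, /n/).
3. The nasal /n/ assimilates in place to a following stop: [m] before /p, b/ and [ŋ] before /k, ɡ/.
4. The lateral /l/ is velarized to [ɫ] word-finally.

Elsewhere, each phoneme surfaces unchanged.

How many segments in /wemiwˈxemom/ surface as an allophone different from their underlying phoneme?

3

Segments that undergo a rule: /e/ → [ẽ] (rule 2); /e/ → [ẽ] (rule 2); /o/ → [õ] (rule 2).
All other segments surface unchanged.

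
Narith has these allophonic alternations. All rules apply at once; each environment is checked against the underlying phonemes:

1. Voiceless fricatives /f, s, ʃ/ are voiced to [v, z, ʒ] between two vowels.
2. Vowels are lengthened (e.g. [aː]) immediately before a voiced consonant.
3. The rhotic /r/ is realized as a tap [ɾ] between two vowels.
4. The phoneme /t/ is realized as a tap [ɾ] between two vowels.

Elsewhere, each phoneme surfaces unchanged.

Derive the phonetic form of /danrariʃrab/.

[daːnraːɾiʃraːb]

/d/ stays [d].
/a/ meets the environment for rule 2 (before a voiced consonant) → [aː].
/n/ stays [n].
/r/ — between /n/ and /a/; rule 3 does not apply here → [r].
Rule 2 applies to /a/ (between /r/ and /r/: before a voiced consonant) → [aː].
/r/ meets the environment for rule 3 (between two vowels) → [ɾ].
/i/ (between /r/ and /ʃ/) is in the target of rule 2 but the environment (before a voiced consonant) is not met → [i].
/ʃ/ — between /i/ and /r/; rule 1 does not apply here → [ʃ].
/r/ (between /ʃ/ and /a/) is in the target of rule 3 but the environment (between two vowels) is not met → [r].
/a/ (between /r/ and /b/) occurs before a voiced consonant → [aː] by rule 2.
/b/ (word-final): no rule targets it → [b].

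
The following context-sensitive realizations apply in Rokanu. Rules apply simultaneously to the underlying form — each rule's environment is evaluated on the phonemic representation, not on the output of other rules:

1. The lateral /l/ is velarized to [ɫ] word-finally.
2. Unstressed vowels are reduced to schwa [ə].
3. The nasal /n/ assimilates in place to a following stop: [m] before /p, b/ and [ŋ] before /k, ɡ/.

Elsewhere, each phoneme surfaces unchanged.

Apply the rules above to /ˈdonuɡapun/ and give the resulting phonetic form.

/d/ — not in any rule's target class → [d].
/o/ (between /d/ and /n/) is in the target of rule 2 but the environment (in an unstressed syllable) is not met → [o].
/n/ (between /o/ and /u/): rule 3 targets it, but not before a labial or velar stop → unchanged [n].
/u/ — between /n/ and /ɡ/, in an unstressed syllable — surfaces as [ə] (rule 2).
/ɡ/ — not in any rule's target class → [ɡ].
/a/ meets the environment for rule 2 (in an unstressed syllable) → [ə].
/p/ stays [p].
/u/ meets the environment for rule 2 (in an unstressed syllable) → [ə].
/n/ — word-final; rule 3 does not apply here → [n].

[ˈdonəɡəpən]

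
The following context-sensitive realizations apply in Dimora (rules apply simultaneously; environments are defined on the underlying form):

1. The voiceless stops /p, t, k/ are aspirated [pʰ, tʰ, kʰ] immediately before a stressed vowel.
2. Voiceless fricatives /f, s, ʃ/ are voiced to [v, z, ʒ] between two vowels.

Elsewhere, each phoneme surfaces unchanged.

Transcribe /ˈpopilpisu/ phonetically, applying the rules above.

Rule 1 applies to /p/ (word-initial: immediately before a stressed vowel) → [pʰ].
/o/ — not in any rule's target class → [o].
/p/ (between /o/ and /i/): rule 1 targets it, but not immediately before a stressed vowel → unchanged [p].
/i/ — not in any rule's target class → [i].
/l/ (between /i/ and /p/) is unaffected → [l].
/p/ (between /l/ and /i/) fails the environment for rule 1, so it stays [p].
/i/ — not in any rule's target class → [i].
/s/ — between /i/ and /u/, between two vowels — surfaces as [z] (rule 2).
/u/ (word-final): no rule targets it → [u].

[ˈpʰopilpizu]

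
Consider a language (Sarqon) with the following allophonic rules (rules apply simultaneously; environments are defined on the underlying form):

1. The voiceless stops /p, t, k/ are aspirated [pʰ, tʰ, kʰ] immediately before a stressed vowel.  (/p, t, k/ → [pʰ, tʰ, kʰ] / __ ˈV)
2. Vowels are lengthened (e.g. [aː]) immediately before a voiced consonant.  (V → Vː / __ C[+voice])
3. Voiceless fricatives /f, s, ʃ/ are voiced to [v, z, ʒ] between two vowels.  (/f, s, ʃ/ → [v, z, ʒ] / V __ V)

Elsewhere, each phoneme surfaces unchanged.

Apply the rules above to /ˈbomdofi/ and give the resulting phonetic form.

[ˈboːmdovi]

/o/ (between /b/ and /m/): before a voiced consonant, so rule 2 applies → [oː].
/o/ (between /d/ and /f/) is in the target of rule 2 but the environment (before a voiced consonant) is not met → [o].
/f/ (between /o/ and /i/) occurs between two vowels → [v] by rule 3.
/i/ (word-final) fails the environment for rule 2, so it stays [i].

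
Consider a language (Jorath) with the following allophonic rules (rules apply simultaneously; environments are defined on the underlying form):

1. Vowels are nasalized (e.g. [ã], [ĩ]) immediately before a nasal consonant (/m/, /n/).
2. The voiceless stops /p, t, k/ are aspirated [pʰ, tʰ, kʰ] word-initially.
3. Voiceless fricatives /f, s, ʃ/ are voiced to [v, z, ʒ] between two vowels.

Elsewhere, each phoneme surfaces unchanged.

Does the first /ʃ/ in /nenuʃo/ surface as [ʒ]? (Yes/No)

Yes

/ʃ/ (between /u/ and /o/) occurs between two vowels → [ʒ] by rule 3.
The actual realization is [ʒ], which matches [ʒ].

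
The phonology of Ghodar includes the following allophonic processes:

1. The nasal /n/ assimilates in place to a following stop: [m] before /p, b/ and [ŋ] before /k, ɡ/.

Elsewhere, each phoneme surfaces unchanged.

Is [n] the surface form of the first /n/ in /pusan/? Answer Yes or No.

Yes

/n/ — word-final; rule 1 does not apply here → [n].
The actual realization is [n], which matches [n].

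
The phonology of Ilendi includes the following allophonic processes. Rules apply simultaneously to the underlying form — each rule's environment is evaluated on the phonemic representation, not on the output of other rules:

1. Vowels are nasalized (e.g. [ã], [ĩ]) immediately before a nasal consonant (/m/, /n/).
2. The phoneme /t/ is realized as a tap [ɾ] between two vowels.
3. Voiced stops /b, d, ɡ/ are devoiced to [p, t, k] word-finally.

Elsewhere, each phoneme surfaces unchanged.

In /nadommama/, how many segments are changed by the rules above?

2

Segments that undergo a rule: /o/ → [õ] (rule 1); /a/ → [ã] (rule 1).
All other segments surface unchanged.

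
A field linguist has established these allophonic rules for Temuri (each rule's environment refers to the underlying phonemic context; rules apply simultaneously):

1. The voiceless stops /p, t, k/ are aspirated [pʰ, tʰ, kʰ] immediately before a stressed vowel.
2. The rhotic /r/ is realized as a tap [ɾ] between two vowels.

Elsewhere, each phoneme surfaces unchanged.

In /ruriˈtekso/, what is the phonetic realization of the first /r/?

[r]

/r/ (word-initial) fails the environment for rule 2, so it stays [r].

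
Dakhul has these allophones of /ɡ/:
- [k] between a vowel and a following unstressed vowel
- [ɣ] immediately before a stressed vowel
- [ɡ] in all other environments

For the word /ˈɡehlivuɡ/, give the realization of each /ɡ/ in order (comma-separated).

[ɣ], [ɡ]

Occurrence 1 (position 1): immediately before a stressed vowel → [ɣ].
Occurrence 2 (position 8): no conditioning environment matches → elsewhere allophone [ɡ].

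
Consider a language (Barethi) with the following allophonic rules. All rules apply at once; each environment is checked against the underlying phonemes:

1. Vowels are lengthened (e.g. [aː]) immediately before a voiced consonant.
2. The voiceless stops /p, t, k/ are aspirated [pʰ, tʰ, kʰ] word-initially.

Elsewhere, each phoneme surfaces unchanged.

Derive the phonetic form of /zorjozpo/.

/z/ — not in any rule's target class → [z].
/o/ (between /z/ and /r/) occurs before a voiced consonant → [oː] by rule 1.
/r/ (between /o/ and /j/) is unaffected → [r].
/j/ (between /r/ and /o/): no rule targets it → [j].
Rule 1 applies to /o/ (between /j/ and /z/: before a voiced consonant) → [oː].
/z/ (between /o/ and /p/): no rule targets it → [z].
/p/ — between /z/ and /o/; rule 2 does not apply here → [p].
/o/ (word-final) fails the environment for rule 1, so it stays [o].

[zoːrjoːzpo]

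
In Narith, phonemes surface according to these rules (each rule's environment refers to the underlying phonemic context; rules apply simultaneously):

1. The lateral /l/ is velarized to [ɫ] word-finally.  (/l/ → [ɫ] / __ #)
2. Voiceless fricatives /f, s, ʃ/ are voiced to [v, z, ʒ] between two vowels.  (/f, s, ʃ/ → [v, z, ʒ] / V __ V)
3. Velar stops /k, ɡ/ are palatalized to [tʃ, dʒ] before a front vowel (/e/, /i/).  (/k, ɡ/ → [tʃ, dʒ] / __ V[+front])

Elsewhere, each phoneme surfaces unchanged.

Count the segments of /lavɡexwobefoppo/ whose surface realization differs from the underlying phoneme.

2

Segments that undergo a rule: /ɡ/ → [dʒ] (rule 3); /f/ → [v] (rule 2).
All other segments surface unchanged.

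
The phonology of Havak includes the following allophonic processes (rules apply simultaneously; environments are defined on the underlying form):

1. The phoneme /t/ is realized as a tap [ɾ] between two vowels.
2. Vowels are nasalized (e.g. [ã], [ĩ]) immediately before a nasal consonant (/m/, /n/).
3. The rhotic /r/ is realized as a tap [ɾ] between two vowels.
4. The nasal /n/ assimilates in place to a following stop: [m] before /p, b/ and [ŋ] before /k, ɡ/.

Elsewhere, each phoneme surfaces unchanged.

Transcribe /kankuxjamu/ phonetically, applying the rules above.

[kãŋkuxjãmu]

/k/ (word-initial): no rule targets it → [k].
Rule 2 applies to /a/ (between /k/ and /n/: before a nasal consonant) → [ã].
/n/ (between /a/ and /k/) occurs before a labial or velar stop → [ŋ] by rule 4.
/k/ — not in any rule's target class → [k].
/u/ — between /k/ and /x/; rule 2 does not apply here → [u].
/x/ (between /u/ and /j/) is unaffected → [x].
/j/ — not in any rule's target class → [j].
/a/ meets the environment for rule 2 (before a nasal consonant) → [ã].
/m/ (between /a/ and /u/): no rule targets it → [m].
/u/ (word-final) is in the target of rule 2 but the environment (before a nasal consonant) is not met → [u].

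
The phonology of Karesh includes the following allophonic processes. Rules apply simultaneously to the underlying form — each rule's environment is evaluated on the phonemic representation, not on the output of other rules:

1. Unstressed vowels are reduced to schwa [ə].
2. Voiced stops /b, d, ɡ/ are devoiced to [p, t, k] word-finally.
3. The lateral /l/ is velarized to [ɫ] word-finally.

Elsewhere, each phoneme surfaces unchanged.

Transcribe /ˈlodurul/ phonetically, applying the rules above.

[ˈlodərəɫ]

/l/ (word-initial) is in the target of rule 3 but the environment (word-finally) is not met → [l].
/o/ (between /l/ and /d/) is in the target of rule 1 but the environment (in an unstressed syllable) is not met → [o].
/d/ (between /o/ and /u/): rule 2 targets it, but not word-finally → unchanged [d].
/u/ meets the environment for rule 1 (in an unstressed syllable) → [ə].
/r/ (between /u/ and /u/): no rule targets it → [r].
/u/ (between /r/ and /l/) occurs in an unstressed syllable → [ə] by rule 1.
/l/ — word-final, word-finally — surfaces as [ɫ] (rule 3).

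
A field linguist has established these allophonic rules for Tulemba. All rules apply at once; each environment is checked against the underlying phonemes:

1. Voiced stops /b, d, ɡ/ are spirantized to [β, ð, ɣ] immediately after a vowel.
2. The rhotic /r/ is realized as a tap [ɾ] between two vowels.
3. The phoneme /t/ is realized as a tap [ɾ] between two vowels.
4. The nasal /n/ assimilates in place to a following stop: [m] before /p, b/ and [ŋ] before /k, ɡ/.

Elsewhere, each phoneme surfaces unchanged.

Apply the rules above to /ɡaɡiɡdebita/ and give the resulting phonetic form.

[ɡaɣiɣdeβiɾa]

/ɡ/ (word-initial): rule 1 targets it, but not immediately after a vowel → unchanged [ɡ].
/a/ (between /ɡ/ and /ɡ/): no rule targets it → [a].
Rule 1 applies to /ɡ/ (between /a/ and /i/: immediately after a vowel) → [ɣ].
/i/ stays [i].
Rule 1 applies to /ɡ/ (between /i/ and /d/: immediately after a vowel) → [ɣ].
/d/ (between /ɡ/ and /e/) fails the environment for rule 1, so it stays [d].
/e/ — not in any rule's target class → [e].
Rule 1 applies to /b/ (between /e/ and /i/: immediately after a vowel) → [β].
/i/ stays [i].
/t/ meets the environment for rule 3 (between two vowels) → [ɾ].
/a/ stays [a].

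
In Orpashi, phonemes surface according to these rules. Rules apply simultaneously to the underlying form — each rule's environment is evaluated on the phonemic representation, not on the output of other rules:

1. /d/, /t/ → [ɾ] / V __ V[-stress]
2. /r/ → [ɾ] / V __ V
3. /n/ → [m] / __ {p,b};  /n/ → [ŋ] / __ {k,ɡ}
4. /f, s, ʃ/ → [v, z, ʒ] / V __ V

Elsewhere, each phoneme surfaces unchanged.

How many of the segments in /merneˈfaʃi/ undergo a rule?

Segments that undergo a rule: /f/ → [v] (rule 4); /ʃ/ → [ʒ] (rule 4).
All other segments surface unchanged.

2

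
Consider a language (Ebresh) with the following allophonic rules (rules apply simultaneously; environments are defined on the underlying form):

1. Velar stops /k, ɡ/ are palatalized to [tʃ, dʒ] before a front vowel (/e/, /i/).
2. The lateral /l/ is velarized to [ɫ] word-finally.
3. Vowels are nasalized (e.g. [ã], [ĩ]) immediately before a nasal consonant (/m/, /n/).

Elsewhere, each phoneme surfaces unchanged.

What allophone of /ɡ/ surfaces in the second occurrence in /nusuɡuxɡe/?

/ɡ/ — between /x/ and /e/, before a front vowel — surfaces as [dʒ] (rule 1).

[dʒ]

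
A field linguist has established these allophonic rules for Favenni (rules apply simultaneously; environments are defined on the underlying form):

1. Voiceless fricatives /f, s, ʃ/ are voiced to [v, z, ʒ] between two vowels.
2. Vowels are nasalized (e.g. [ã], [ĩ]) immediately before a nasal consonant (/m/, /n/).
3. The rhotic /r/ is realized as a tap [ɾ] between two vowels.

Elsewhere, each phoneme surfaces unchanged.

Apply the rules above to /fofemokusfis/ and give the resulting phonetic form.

[fovẽmokusfis]

/f/ (word-initial) fails the environment for rule 1, so it stays [f].
/o/ (between /f/ and /f/) fails the environment for rule 2, so it stays [o].
Rule 1 applies to /f/ (between /o/ and /e/: between two vowels) → [v].
/e/ (between /f/ and /m/): before a nasal consonant, so rule 2 applies → [ẽ].
/m/ (between /e/ and /o/): no rule targets it → [m].
/o/ (between /m/ and /k/) fails the environment for rule 2, so it stays [o].
/k/ (between /o/ and /u/) is unaffected → [k].
/u/ (between /k/ and /s/) fails the environment for rule 2, so it stays [u].
/s/ — between /u/ and /f/; rule 1 does not apply here → [s].
/f/ — between /s/ and /i/; rule 1 does not apply here → [f].
/i/ (between /f/ and /s/) is in the target of rule 2 but the environment (before a nasal consonant) is not met → [i].
/s/ (word-final) fails the environment for rule 1, so it stays [s].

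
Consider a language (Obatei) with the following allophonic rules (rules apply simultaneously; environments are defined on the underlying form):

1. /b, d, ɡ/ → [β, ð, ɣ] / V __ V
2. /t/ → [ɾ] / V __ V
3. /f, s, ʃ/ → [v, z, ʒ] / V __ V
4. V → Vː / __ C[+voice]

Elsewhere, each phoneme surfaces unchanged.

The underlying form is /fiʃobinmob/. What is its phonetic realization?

/f/ (word-initial): rule 3 targets it, but not between two vowels → unchanged [f].
/i/ — between /f/ and /ʃ/; rule 4 does not apply here → [i].
Rule 3 applies to /ʃ/ (between /i/ and /o/: between two vowels) → [ʒ].
/o/ (between /ʃ/ and /b/) occurs before a voiced consonant → [oː] by rule 4.
/b/ (between /o/ and /i/) occurs between two vowels → [β] by rule 1.
/i/ meets the environment for rule 4 (before a voiced consonant) → [iː].
/o/ (between /m/ and /b/) occurs before a voiced consonant → [oː] by rule 4.
/b/ — word-final; rule 1 does not apply here → [b].

[fiʒoːβiːnmoːb]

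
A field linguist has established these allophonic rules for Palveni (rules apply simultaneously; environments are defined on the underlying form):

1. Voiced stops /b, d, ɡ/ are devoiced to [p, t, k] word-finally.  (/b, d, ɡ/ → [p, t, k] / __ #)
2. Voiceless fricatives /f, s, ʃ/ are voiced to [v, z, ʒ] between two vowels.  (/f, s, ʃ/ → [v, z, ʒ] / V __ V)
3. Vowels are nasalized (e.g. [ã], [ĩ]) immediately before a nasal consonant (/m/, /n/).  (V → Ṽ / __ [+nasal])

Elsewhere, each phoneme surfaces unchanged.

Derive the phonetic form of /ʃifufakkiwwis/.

[ʃivuvakkiwwis]

/ʃ/ (word-initial) is in the target of rule 2 but the environment (between two vowels) is not met → [ʃ].
/i/ (between /ʃ/ and /f/) fails the environment for rule 3, so it stays [i].
/f/ (between /i/ and /u/): between two vowels, so rule 2 applies → [v].
/u/ — between /f/ and /f/; rule 3 does not apply here → [u].
/f/ meets the environment for rule 2 (between two vowels) → [v].
/a/ (between /f/ and /k/): rule 3 targets it, but not before a nasal consonant → unchanged [a].
/k/ (between /a/ and /k/) is unaffected → [k].
/k/ (between /k/ and /i/) is unaffected → [k].
/i/ (between /k/ and /w/) is in the target of rule 3 but the environment (before a nasal consonant) is not met → [i].
/w/ stays [w].
/w/ — not in any rule's target class → [w].
/i/ — between /w/ and /s/; rule 3 does not apply here → [i].
/s/ (word-final) fails the environment for rule 2, so it stays [s].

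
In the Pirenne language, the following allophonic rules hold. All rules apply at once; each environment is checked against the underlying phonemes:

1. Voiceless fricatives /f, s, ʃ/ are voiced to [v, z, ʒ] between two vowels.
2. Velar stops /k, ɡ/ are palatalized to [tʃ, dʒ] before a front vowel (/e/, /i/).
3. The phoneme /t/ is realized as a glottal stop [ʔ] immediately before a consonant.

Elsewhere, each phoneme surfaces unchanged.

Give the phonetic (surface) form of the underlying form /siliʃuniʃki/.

[siliʒuniʃtʃi]

/s/ (word-initial): rule 1 targets it, but not between two vowels → unchanged [s].
/i/ (between /s/ and /l/): no rule targets it → [i].
/l/ (between /i/ and /i/): no rule targets it → [l].
/i/ (between /l/ and /ʃ/) is unaffected → [i].
Rule 1 applies to /ʃ/ (between /i/ and /u/: between two vowels) → [ʒ].
/u/ (between /ʃ/ and /n/): no rule targets it → [u].
/n/ — not in any rule's target class → [n].
/i/ — not in any rule's target class → [i].
/ʃ/ (between /i/ and /k/): rule 1 targets it, but not between two vowels → unchanged [ʃ].
Rule 2 applies to /k/ (between /ʃ/ and /i/: before a front vowel) → [tʃ].
/i/ (word-final): no rule targets it → [i].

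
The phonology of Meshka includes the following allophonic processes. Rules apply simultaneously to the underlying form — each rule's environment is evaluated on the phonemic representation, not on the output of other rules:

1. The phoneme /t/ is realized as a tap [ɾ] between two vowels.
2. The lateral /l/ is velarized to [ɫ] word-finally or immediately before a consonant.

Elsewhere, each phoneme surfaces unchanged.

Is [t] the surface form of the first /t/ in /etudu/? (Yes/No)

/t/ (between /e/ and /u/) occurs between two vowels → [ɾ] by rule 1.
The actual realization is [ɾ], not [t].

No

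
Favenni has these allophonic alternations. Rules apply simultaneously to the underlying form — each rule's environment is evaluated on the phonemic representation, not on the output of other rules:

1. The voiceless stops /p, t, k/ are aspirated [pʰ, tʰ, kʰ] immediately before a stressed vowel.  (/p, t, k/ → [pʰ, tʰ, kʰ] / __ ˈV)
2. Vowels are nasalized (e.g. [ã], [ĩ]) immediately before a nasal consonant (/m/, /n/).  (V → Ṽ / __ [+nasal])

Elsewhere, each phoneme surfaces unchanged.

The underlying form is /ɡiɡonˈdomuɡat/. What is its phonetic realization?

/ɡ/ (word-initial): no rule targets it → [ɡ].
/i/ (between /ɡ/ and /ɡ/) fails the environment for rule 2, so it stays [i].
/ɡ/ (between /i/ and /o/) is unaffected → [ɡ].
/o/ meets the environment for rule 2 (before a nasal consonant) → [õ].
/n/ (between /o/ and /d/): no rule targets it → [n].
/d/ stays [d].
/o/ (between /d/ and /m/) occurs before a nasal consonant → [õ] by rule 2.
/m/ stays [m].
/u/ (between /m/ and /ɡ/) fails the environment for rule 2, so it stays [u].
/ɡ/ (between /u/ and /a/): no rule targets it → [ɡ].
/a/ (between /ɡ/ and /t/): rule 2 targets it, but not before a nasal consonant → unchanged [a].
/t/ — word-final; rule 1 does not apply here → [t].

[ɡiɡõnˈdõmuɡat]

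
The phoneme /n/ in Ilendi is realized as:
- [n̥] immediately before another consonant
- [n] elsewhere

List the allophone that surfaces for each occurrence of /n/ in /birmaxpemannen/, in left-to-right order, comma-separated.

Occurrence 1 (position 11): immediately before another consonant → [n̥].
Occurrence 2 (position 12): no conditioning environment matches → elsewhere allophone [n].
Occurrence 3 (position 14): no conditioning environment matches → elsewhere allophone [n].

[n̥], [n], [n]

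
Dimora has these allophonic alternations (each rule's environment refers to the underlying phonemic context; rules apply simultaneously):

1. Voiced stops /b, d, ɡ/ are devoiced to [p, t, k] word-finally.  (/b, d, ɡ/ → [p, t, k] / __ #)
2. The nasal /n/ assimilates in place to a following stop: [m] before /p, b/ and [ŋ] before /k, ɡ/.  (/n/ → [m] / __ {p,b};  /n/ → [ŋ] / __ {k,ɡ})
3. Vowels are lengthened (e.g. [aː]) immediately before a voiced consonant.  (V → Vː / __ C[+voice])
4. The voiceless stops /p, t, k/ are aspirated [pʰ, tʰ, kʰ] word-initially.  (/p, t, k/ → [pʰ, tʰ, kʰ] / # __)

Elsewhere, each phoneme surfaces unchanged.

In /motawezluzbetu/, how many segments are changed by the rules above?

3

Segments that undergo a rule: /a/ → [aː] (rule 3); /e/ → [eː] (rule 3); /u/ → [uː] (rule 3).
All other segments surface unchanged.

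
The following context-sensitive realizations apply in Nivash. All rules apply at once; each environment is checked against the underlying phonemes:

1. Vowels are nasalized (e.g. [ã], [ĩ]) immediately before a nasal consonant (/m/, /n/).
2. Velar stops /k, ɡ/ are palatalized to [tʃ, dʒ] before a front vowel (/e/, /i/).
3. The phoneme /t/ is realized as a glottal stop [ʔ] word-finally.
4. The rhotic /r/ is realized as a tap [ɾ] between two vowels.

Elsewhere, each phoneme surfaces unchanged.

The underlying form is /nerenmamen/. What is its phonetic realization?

[neɾẽnmãmẽn]

/e/ (between /n/ and /r/) fails the environment for rule 1, so it stays [e].
Rule 4 applies to /r/ (between /e/ and /e/: between two vowels) → [ɾ].
/e/ meets the environment for rule 1 (before a nasal consonant) → [ẽ].
/a/ (between /m/ and /m/) occurs before a nasal consonant → [ã] by rule 1.
/e/ meets the environment for rule 1 (before a nasal consonant) → [ẽ].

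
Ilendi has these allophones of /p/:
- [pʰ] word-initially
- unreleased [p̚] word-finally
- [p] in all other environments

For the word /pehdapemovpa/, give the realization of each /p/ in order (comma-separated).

Occurrence 1 (position 1): word-initially → [pʰ].
Occurrence 2 (position 6): no conditioning environment matches → elsewhere allophone [p].
Occurrence 3 (position 11): no conditioning environment matches → elsewhere allophone [p].

[pʰ], [p], [p]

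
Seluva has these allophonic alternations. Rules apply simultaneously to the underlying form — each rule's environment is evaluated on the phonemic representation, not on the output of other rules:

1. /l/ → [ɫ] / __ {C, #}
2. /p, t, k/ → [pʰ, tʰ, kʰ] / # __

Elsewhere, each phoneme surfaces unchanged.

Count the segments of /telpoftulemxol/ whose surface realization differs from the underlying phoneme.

Segments that undergo a rule: /t/ → [tʰ] (rule 2); /l/ → [ɫ] (rule 1); /l/ → [ɫ] (rule 1).
All other segments surface unchanged.

3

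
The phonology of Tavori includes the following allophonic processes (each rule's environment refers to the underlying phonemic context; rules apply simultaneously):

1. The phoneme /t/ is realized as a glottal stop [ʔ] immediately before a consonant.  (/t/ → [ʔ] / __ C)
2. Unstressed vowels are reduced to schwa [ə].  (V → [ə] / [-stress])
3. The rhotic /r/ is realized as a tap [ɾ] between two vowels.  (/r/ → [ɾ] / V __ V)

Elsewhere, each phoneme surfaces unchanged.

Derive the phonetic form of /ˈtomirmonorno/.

[ˈtomərmənərnə]

/t/ (word-initial) fails the environment for rule 1, so it stays [t].
/o/ (between /t/ and /m/): rule 2 targets it, but not in an unstressed syllable → unchanged [o].
/i/ (between /m/ and /r/): in an unstressed syllable, so rule 2 applies → [ə].
/r/ (between /i/ and /m/) is in the target of rule 3 but the environment (between two vowels) is not met → [r].
/o/ — between /m/ and /n/, in an unstressed syllable — surfaces as [ə] (rule 2).
/o/ (between /n/ and /r/): in an unstressed syllable, so rule 2 applies → [ə].
/r/ (between /o/ and /n/) is in the target of rule 3 but the environment (between two vowels) is not met → [r].
/o/ meets the environment for rule 2 (in an unstressed syllable) → [ə].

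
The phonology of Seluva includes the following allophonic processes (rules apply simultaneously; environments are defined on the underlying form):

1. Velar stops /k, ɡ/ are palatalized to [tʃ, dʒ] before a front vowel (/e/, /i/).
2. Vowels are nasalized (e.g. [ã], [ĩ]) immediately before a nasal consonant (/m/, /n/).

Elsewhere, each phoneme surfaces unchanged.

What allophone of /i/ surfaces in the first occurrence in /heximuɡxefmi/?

/i/ — between /x/ and /m/, before a nasal consonant — surfaces as [ĩ] (rule 2).

[ĩ]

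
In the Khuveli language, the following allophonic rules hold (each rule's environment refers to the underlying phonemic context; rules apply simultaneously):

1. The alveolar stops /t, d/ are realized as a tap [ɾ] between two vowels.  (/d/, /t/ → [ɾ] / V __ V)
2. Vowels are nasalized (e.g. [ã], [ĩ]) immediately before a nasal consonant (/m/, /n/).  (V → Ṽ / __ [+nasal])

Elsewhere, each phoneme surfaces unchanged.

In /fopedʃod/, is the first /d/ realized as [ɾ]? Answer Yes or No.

No

/d/ (between /e/ and /ʃ/) fails the environment for rule 1, so it stays [d].
The actual realization is [d], not [ɾ].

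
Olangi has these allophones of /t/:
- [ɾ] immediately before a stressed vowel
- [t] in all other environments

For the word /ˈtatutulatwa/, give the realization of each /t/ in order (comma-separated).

Occurrence 1 (position 1): immediately before a stressed vowel → [ɾ].
Occurrence 2 (position 3): no conditioning environment matches → elsewhere allophone [t].
Occurrence 3 (position 5): no conditioning environment matches → elsewhere allophone [t].
Occurrence 4 (position 9): no conditioning environment matches → elsewhere allophone [t].

[ɾ], [t], [t], [t]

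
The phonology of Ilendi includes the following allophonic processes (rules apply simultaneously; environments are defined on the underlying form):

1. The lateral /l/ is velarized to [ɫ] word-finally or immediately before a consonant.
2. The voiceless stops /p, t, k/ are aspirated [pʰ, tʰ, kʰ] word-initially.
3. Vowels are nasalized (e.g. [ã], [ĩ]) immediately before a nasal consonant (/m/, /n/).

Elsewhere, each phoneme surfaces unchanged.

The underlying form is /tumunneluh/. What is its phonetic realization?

/t/ (word-initial): word-initially, so rule 2 applies → [tʰ].
/u/ meets the environment for rule 3 (before a nasal consonant) → [ũ].
/m/ (between /u/ and /u/): no rule targets it → [m].
/u/ (between /m/ and /n/) occurs before a nasal consonant → [ũ] by rule 3.
/n/ (between /u/ and /n/): no rule targets it → [n].
/n/ (between /n/ and /e/): no rule targets it → [n].
/e/ (between /n/ and /l/) is in the target of rule 3 but the environment (before a nasal consonant) is not met → [e].
/l/ (between /e/ and /u/): rule 1 targets it, but not word-finally or immediately before a consonant → unchanged [l].
/u/ (between /l/ and /h/) fails the environment for rule 3, so it stays [u].
/h/ — not in any rule's target class → [h].

[tʰũmũnneluh]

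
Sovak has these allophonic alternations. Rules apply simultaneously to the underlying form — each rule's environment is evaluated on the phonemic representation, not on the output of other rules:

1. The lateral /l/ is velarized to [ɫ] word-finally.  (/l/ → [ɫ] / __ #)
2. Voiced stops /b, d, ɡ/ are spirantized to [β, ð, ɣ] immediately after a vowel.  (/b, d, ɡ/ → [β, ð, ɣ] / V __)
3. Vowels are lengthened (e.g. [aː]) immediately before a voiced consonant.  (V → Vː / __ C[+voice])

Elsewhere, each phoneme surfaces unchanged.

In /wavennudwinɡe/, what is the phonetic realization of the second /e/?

/e/ (word-final) is in the target of rule 3 but the environment (before a voiced consonant) is not met → [e].

[e]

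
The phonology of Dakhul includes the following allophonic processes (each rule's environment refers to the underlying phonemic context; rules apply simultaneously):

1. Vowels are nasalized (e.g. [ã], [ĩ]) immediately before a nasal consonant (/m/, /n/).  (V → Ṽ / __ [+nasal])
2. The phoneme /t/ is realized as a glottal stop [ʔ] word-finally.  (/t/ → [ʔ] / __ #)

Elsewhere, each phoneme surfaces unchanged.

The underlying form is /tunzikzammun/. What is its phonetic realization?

/t/ (word-initial) is in the target of rule 2 but the environment (word-finally) is not met → [t].
/u/ — between /t/ and /n/, before a nasal consonant — surfaces as [ũ] (rule 1).
/n/ (between /u/ and /z/) is unaffected → [n].
/z/ — not in any rule's target class → [z].
/i/ (between /z/ and /k/) is in the target of rule 1 but the environment (before a nasal consonant) is not met → [i].
/k/ stays [k].
/z/ — not in any rule's target class → [z].
Rule 1 applies to /a/ (between /z/ and /m/: before a nasal consonant) → [ã].
/m/ — not in any rule's target class → [m].
/m/ — not in any rule's target class → [m].
/u/ — between /m/ and /n/, before a nasal consonant — surfaces as [ũ] (rule 1).
/n/ stays [n].

[tũnzikzãmmũn]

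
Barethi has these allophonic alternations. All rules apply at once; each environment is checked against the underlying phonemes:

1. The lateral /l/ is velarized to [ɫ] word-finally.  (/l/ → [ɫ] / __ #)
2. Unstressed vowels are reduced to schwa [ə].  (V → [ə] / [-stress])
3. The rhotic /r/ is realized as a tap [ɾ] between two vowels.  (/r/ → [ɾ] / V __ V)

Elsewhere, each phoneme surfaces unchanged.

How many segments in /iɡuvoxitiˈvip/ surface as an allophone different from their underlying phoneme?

Segments that undergo a rule: /i/ → [ə] (rule 2); /u/ → [ə] (rule 2); /o/ → [ə] (rule 2); /i/ → [ə] (rule 2); /i/ → [ə] (rule 2).
All other segments surface unchanged.

5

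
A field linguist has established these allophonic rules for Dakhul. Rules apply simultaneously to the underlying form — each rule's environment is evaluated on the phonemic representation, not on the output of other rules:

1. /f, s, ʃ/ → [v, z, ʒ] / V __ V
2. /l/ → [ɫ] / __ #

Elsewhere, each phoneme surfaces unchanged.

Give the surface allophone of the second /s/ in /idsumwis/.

/s/ (word-final): rule 1 targets it, but not between two vowels → unchanged [s].

[s]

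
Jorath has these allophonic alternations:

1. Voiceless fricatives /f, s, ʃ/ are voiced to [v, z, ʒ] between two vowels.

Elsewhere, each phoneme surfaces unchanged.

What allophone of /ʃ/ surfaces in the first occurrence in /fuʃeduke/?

[ʒ]

/ʃ/ — between /u/ and /e/, between two vowels — surfaces as [ʒ] (rule 1).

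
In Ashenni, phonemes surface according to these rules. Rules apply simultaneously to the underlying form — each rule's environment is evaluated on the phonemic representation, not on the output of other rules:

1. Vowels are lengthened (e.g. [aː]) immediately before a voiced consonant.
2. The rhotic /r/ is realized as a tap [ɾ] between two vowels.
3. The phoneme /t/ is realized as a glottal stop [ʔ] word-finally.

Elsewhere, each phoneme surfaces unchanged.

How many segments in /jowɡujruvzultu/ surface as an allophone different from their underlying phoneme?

4

Segments that undergo a rule: /o/ → [oː] (rule 1); /u/ → [uː] (rule 1); /u/ → [uː] (rule 1); /u/ → [uː] (rule 1).
All other segments surface unchanged.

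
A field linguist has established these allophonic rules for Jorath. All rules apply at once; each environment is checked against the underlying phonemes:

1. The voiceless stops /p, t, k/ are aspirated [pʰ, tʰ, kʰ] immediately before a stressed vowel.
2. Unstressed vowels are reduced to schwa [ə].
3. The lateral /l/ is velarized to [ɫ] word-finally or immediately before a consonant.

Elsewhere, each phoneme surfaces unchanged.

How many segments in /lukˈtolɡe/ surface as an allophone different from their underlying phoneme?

Segments that undergo a rule: /u/ → [ə] (rule 2); /t/ → [tʰ] (rule 1); /l/ → [ɫ] (rule 3); /e/ → [ə] (rule 2).
All other segments surface unchanged.

4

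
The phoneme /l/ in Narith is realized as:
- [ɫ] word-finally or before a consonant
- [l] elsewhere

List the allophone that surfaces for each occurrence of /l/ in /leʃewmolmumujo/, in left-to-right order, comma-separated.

[l], [ɫ]

Occurrence 1 (position 1): no conditioning environment matches → elsewhere allophone [l].
Occurrence 2 (position 8): word-finally or before a consonant → [ɫ].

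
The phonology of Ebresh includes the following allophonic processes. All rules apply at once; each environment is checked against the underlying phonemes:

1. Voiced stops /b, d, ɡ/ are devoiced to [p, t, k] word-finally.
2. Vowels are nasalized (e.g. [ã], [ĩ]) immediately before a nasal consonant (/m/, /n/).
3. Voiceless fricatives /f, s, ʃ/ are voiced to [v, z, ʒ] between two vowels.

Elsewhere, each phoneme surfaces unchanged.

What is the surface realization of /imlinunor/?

Rule 2 applies to /i/ (word-initial: before a nasal consonant) → [ĩ].
Rule 2 applies to /i/ (between /l/ and /n/: before a nasal consonant) → [ĩ].
/u/ — between /n/ and /n/, before a nasal consonant — surfaces as [ũ] (rule 2).
/o/ (between /n/ and /r/) fails the environment for rule 2, so it stays [o].

[ĩmlĩnũnor]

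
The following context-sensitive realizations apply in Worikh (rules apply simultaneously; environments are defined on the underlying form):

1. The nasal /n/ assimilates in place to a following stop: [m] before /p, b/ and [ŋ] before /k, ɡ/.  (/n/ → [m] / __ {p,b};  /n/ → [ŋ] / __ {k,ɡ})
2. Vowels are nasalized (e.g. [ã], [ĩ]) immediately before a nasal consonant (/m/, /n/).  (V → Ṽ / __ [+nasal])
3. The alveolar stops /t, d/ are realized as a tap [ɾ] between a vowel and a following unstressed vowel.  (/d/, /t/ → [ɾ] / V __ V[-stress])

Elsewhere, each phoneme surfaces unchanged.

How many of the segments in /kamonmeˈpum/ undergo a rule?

3

Segments that undergo a rule: /a/ → [ã] (rule 2); /o/ → [õ] (rule 2); /u/ → [ũ] (rule 2).
All other segments surface unchanged.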